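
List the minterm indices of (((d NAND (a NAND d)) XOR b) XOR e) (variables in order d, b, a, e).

Σm(0, 2, 5, 7, 9, 10, 12, 15) = (NOT d AND NOT b AND NOT a AND NOT e) OR (NOT d AND NOT b AND a AND NOT e) OR (NOT d AND b AND NOT a AND e) OR (NOT d AND b AND a AND e) OR (d AND NOT b AND NOT a AND e) OR (d AND NOT b AND a AND NOT e) OR (d AND b AND NOT a AND NOT e) OR (d AND b AND a AND e)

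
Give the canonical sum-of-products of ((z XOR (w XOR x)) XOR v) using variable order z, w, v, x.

Σm(1, 2, 4, 7, 8, 11, 13, 14) = (NOT z AND NOT w AND NOT v AND x) OR (NOT z AND NOT w AND v AND NOT x) OR (NOT z AND w AND NOT v AND NOT x) OR (NOT z AND w AND v AND x) OR (z AND NOT w AND NOT v AND NOT x) OR (z AND NOT w AND v AND x) OR (z AND w AND NOT v AND x) OR (z AND w AND v AND NOT x)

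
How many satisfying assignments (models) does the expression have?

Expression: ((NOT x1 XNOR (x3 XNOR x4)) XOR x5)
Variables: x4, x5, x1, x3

Satisfying assignments: (0,0,0,0), (0,0,1,1), (0,1,0,1), (0,1,1,0), (1,0,0,1), (1,0,1,0), (1,1,0,0), (1,1,1,1)
Count: 8 out of 16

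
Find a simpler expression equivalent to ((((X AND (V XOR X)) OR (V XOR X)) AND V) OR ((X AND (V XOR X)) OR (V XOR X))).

By absorption (E OR (E AND v) = E) then absorption (E OR (E AND v) = E):
= (V XOR X)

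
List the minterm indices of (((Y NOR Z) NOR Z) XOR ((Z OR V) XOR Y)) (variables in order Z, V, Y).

Σm(2, 3, 4, 6) = (NOT Z AND V AND NOT Y) OR (NOT Z AND V AND Y) OR (Z AND NOT V AND NOT Y) OR (Z AND V AND NOT Y)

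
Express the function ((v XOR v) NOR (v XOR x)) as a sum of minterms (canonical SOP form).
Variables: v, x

Σm(0, 3) = (NOT v AND NOT x) OR (v AND x)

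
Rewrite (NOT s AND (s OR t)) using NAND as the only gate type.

(((s NAND s) NAND ((s NAND s) NAND (t NAND t))) NAND ((s NAND s) NAND ((s NAND s) NAND (t NAND t))))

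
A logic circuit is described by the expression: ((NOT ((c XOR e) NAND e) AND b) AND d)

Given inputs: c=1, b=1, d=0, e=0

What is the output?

Substituting: ((NOT ((1 XOR 0) NAND 0) AND 1) AND 0)
= 0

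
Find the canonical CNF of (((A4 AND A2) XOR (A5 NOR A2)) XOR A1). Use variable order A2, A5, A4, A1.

(A2 OR A5 OR A4 OR NOT A1) AND (A2 OR A5 OR NOT A4 OR NOT A1) AND (A2 OR NOT A5 OR A4 OR A1) AND (A2 OR NOT A5 OR NOT A4 OR A1) AND (NOT A2 OR A5 OR A4 OR A1) AND (NOT A2 OR A5 OR NOT A4 OR NOT A1) AND (NOT A2 OR NOT A5 OR A4 OR A1) AND (NOT A2 OR NOT A5 OR NOT A4 OR NOT A1)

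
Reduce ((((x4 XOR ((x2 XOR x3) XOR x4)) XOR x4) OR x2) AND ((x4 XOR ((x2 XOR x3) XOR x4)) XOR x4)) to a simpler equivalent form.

By absorption (E AND (E OR v) = E) then XOR self-cancellation ((E XOR v) XOR v = E):
= ((x2 XOR x3) XOR x4)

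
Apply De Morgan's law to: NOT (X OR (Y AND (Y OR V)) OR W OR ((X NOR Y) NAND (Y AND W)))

NOT X AND NOT (Y AND (Y OR V)) AND NOT W AND NOT ((X NOR Y) NAND (Y AND W))
De Morgan's: NOT(OR of terms) = AND of negations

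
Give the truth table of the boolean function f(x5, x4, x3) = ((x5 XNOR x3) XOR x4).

x5 | x4 | x3 | Output
---------------------
0 | 0 | 0 | 1
0 | 0 | 1 | 0
0 | 1 | 0 | 0
0 | 1 | 1 | 1
1 | 0 | 0 | 0
1 | 0 | 1 | 1
1 | 1 | 0 | 1
1 | 1 | 1 | 0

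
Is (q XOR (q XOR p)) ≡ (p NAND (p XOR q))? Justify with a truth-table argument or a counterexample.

No. Counterexample: with q=0, p=0, Expression 1 = 0 but Expression 2 = 1.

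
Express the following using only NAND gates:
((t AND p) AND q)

((((t NAND p) NAND (t NAND p)) NAND q) NAND (((t NAND p) NAND (t NAND p)) NAND q))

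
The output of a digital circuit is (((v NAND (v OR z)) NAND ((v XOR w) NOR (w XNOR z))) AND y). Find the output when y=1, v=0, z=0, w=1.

Substituting: (((0 NAND (0 OR 0)) NAND ((0 XOR 1) NOR (1 XNOR 0))) AND 1)
= 1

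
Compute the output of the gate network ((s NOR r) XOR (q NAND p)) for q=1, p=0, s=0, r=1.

Substituting: ((0 NOR 1) XOR (1 NAND 0))
= 1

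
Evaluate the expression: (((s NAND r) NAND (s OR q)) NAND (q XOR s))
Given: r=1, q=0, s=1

Substituting: (((1 NAND 1) NAND (1 OR 0)) NAND (0 XOR 1))
= 0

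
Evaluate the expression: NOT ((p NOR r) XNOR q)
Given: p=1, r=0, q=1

Substituting: NOT ((1 NOR 0) XNOR 1)
= 1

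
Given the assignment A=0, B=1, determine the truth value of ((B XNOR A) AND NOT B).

Substituting: ((1 XNOR 0) AND NOT 1)
= 0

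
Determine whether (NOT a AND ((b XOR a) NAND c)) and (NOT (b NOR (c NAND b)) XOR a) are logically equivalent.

No. Counterexample: with a=0, b=1, c=1, Expression 1 = 0 but Expression 2 = 1.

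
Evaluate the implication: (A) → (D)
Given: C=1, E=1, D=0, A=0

Antecedent (A) = 0; consequent (D) = 0.
0 → 0 = 1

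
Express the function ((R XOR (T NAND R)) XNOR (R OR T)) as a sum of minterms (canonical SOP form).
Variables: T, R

Σm(2, 3) = (T AND NOT R) OR (T AND R)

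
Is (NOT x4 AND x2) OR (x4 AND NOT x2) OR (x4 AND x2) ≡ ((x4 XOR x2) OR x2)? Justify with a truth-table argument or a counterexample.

Yes, they are equivalent — the two output columns agree on all 4 assignments:
x4 | x2 | Expression 1 | Expression 2
-------------------------------------
0 | 0 | 0 | 0
0 | 1 | 1 | 1
1 | 0 | 1 | 1
1 | 1 | 1 | 1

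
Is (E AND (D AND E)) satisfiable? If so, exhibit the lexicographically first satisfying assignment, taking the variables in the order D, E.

D=1, E=1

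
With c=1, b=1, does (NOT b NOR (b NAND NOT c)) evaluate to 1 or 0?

Substituting: (NOT 1 NOR (1 NAND NOT 1))
= 0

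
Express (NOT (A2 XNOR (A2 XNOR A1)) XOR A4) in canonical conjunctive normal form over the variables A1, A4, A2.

(A1 OR NOT A4 OR A2) AND (A1 OR NOT A4 OR NOT A2) AND (NOT A1 OR A4 OR A2) AND (NOT A1 OR A4 OR NOT A2)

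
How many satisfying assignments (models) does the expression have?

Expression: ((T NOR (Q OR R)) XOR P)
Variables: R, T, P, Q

Satisfying assignments: (0,0,0,0), (0,0,1,1), (0,1,1,0), (0,1,1,1), (1,0,1,0), (1,0,1,1), (1,1,1,0), (1,1,1,1)
Count: 8 out of 16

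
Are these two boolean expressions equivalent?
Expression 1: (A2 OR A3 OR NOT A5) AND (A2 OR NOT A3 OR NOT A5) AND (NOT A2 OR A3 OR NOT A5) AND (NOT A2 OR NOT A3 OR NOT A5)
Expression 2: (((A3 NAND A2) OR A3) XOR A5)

Yes, they are equivalent — the two output columns agree on all 8 assignments:
A2 | A3 | A5 | Expression 1 | Expression 2
------------------------------------------
0 | 0 | 0 | 1 | 1
0 | 0 | 1 | 0 | 0
0 | 1 | 0 | 1 | 1
0 | 1 | 1 | 0 | 0
1 | 0 | 0 | 1 | 1
1 | 0 | 1 | 0 | 0
1 | 1 | 0 | 1 | 1
1 | 1 | 1 | 0 | 0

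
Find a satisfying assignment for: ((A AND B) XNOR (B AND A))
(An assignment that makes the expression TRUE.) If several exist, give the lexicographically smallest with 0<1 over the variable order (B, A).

B=0, A=0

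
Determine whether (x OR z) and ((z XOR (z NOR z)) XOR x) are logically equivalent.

No. Counterexample: with x=0, z=0, Expression 1 = 0 but Expression 2 = 1.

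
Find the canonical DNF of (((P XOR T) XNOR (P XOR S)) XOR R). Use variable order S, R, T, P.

(NOT S AND NOT R AND NOT T AND NOT P) OR (NOT S AND NOT R AND NOT T AND P) OR (NOT S AND R AND T AND NOT P) OR (NOT S AND R AND T AND P) OR (S AND NOT R AND T AND NOT P) OR (S AND NOT R AND T AND P) OR (S AND R AND NOT T AND NOT P) OR (S AND R AND NOT T AND P)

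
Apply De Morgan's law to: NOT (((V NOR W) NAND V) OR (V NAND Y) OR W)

NOT ((V NOR W) NAND V) AND NOT (V NAND Y) AND NOT W
De Morgan's: NOT(OR of terms) = AND of negations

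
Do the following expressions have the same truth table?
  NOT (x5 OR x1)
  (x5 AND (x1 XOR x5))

No. Counterexample: with x5=0, x1=0, Expression 1 = 1 but Expression 2 = 0.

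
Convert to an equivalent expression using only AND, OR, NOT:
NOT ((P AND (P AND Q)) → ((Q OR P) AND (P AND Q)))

(P AND (P AND Q)) AND NOT ((Q OR P) AND (P AND Q))
(Negated implication: NOT(A → B) = A AND NOT B)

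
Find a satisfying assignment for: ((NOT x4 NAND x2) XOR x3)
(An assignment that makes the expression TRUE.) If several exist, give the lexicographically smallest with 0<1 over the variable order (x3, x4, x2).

x3=0, x4=0, x2=0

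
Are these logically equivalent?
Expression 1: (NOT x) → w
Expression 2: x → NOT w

No, Inverse is not equivalent to original (counterexample: y=0, w=0, x=0)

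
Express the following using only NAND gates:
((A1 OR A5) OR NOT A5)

((((A1 NAND A1) NAND (A5 NAND A5)) NAND ((A1 NAND A1) NAND (A5 NAND A5))) NAND ((A5 NAND A5) NAND (A5 NAND A5)))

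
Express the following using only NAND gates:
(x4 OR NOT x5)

((x4 NAND x4) NAND ((x5 NAND x5) NAND (x5 NAND x5)))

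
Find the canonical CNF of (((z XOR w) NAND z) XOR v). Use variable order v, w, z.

(v OR w OR NOT z) AND (NOT v OR w OR z) AND (NOT v OR NOT w OR z) AND (NOT v OR NOT w OR NOT z)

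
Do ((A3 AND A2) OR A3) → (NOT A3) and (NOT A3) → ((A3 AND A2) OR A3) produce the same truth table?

No, Converse is not equivalent to original (counterexample: A3=0, A2=0)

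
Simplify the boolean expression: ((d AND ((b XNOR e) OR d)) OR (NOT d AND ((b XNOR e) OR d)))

By distribution ((E AND v) OR (E AND NOT v) = E):
= ((b XNOR e) OR d)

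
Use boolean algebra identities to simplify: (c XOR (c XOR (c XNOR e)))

By XOR self-cancellation ((E XOR v) XOR v = E):
= (c XNOR e)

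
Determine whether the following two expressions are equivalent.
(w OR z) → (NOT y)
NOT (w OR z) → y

No, Inverse is not equivalent to original (counterexample: w=0, z=0, y=0)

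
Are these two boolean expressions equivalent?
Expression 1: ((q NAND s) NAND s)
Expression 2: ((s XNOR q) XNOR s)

No. Counterexample: with q=0, s=0, Expression 1 = 1 but Expression 2 = 0.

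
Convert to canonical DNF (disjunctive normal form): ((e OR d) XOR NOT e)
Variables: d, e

(NOT d AND NOT e) OR (NOT d AND e) OR (d AND e)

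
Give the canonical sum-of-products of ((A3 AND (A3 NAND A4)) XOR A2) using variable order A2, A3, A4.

Σm(2, 4, 5, 7) = (NOT A2 AND A3 AND NOT A4) OR (A2 AND NOT A3 AND NOT A4) OR (A2 AND NOT A3 AND A4) OR (A2 AND A3 AND A4)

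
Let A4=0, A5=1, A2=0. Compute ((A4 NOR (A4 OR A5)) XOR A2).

Substituting: ((0 NOR (0 OR 1)) XOR 0)
= 0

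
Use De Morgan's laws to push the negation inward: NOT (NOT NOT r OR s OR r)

NOT r AND NOT s AND NOT r
De Morgan's: NOT(OR of terms) = AND of negations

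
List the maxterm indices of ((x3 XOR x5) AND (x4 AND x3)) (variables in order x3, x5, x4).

ΠM(0, 1, 2, 3, 4, 6, 7) = (x3 OR x5 OR x4) AND (x3 OR x5 OR NOT x4) AND (x3 OR NOT x5 OR x4) AND (x3 OR NOT x5 OR NOT x4) AND (NOT x3 OR x5 OR x4) AND (NOT x3 OR NOT x5 OR x4) AND (NOT x3 OR NOT x5 OR NOT x4)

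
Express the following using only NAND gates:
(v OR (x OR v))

((v NAND v) NAND (((x NAND x) NAND (v NAND v)) NAND ((x NAND x) NAND (v NAND v))))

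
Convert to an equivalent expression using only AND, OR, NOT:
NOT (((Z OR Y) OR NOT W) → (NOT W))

((Z OR Y) OR NOT W) AND W
(Negated implication: NOT(A → B) = A AND NOT B)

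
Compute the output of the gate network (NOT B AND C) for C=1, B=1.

Substituting: (NOT 1 AND 1)
= 0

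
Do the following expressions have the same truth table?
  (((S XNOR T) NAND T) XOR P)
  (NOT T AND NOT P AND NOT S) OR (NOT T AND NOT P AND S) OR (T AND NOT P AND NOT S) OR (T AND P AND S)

Yes, they are equivalent — the two output columns agree on all 8 assignments:
T | P | S | Expression 1 | Expression 2
---------------------------------------
0 | 0 | 0 | 1 | 1
0 | 0 | 1 | 1 | 1
0 | 1 | 0 | 0 | 0
0 | 1 | 1 | 0 | 0
1 | 0 | 0 | 1 | 1
1 | 0 | 1 | 0 | 0
1 | 1 | 0 | 0 | 0
1 | 1 | 1 | 1 | 1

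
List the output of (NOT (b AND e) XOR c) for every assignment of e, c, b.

e | c | b | Output
------------------
0 | 0 | 0 | 1
0 | 0 | 1 | 1
0 | 1 | 0 | 0
0 | 1 | 1 | 0
1 | 0 | 0 | 1
1 | 0 | 1 | 0
1 | 1 | 0 | 0
1 | 1 | 1 | 1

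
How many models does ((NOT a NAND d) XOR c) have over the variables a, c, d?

Satisfying assignments: (0,0,0), (0,1,1), (1,0,0), (1,0,1)
Count: 4 out of 8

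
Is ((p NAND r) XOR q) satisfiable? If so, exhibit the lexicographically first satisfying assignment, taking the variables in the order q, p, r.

q=0, p=0, r=0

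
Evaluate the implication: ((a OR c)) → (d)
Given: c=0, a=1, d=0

Antecedent ((a OR c)) = 1; consequent (d) = 0.
1 → 0 = 0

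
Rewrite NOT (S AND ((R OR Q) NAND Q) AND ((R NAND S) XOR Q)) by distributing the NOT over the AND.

NOT S OR NOT ((R OR Q) NAND Q) OR NOT ((R NAND S) XOR Q)
De Morgan's: NOT(AND of terms) = OR of negations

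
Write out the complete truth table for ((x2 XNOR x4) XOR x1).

x1 | x4 | x2 | Output
---------------------
0 | 0 | 0 | 1
0 | 0 | 1 | 0
0 | 1 | 0 | 0
0 | 1 | 1 | 1
1 | 0 | 0 | 0
1 | 0 | 1 | 1
1 | 1 | 0 | 1
1 | 1 | 1 | 0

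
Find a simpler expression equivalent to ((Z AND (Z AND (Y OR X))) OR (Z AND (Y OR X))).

By absorption (E OR (E AND v) = E):
= (Z AND (Y OR X))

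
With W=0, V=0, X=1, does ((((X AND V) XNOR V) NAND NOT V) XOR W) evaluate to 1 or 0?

Substituting: ((((1 AND 0) XNOR 0) NAND NOT 0) XOR 0)
= 0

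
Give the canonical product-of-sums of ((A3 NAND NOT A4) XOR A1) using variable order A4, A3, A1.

ΠM(1, 2, 5, 7) = (A4 OR A3 OR NOT A1) AND (A4 OR NOT A3 OR A1) AND (NOT A4 OR A3 OR NOT A1) AND (NOT A4 OR NOT A3 OR NOT A1)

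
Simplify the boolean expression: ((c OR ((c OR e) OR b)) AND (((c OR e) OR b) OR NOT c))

By distribution ((E OR v) AND (E OR NOT v) = E):
= ((c OR e) OR b)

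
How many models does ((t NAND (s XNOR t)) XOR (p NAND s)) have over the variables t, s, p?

Satisfying assignments: (0,1,1), (1,1,0)
Count: 2 out of 8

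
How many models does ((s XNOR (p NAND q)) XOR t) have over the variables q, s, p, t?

Satisfying assignments: (0,0,0,1), (0,0,1,1), (0,1,0,0), (0,1,1,0), (1,0,0,1), (1,0,1,0), (1,1,0,0), (1,1,1,1)
Count: 8 out of 16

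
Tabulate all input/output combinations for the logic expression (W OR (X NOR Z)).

Z | X | W | Output
------------------
0 | 0 | 0 | 1
0 | 0 | 1 | 1
0 | 1 | 0 | 0
0 | 1 | 1 | 1
1 | 0 | 0 | 0
1 | 0 | 1 | 1
1 | 1 | 0 | 0
1 | 1 | 1 | 1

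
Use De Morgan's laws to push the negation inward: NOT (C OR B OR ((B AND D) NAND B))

NOT C AND NOT B AND NOT ((B AND D) NAND B)
De Morgan's: NOT(OR of terms) = AND of negations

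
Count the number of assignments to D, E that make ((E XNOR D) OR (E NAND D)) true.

Satisfying assignments: (0,0), (0,1), (1,0), (1,1)
Count: 4 out of 4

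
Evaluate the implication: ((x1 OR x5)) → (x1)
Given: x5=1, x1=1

Antecedent ((x1 OR x5)) = 1; consequent (x1) = 1.
1 → 1 = 1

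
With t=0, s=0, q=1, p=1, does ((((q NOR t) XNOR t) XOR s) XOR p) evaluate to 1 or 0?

Substituting: ((((1 NOR 0) XNOR 0) XOR 0) XOR 1)
= 0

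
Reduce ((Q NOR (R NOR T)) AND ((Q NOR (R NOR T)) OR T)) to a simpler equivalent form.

By absorption (E AND (E OR v) = E):
= (Q NOR (R NOR T))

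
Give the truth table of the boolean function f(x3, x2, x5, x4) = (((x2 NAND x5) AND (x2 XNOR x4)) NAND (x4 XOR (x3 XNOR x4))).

x3 | x2 | x5 | x4 | Output
--------------------------
0 | 0 | 0 | 0 | 0
0 | 0 | 0 | 1 | 1
0 | 0 | 1 | 0 | 0
0 | 0 | 1 | 1 | 1
0 | 1 | 0 | 0 | 1
0 | 1 | 0 | 1 | 0
0 | 1 | 1 | 0 | 1
0 | 1 | 1 | 1 | 1
1 | 0 | 0 | 0 | 1
1 | 0 | 0 | 1 | 1
1 | 0 | 1 | 0 | 1
1 | 0 | 1 | 1 | 1
1 | 1 | 0 | 0 | 1
1 | 1 | 0 | 1 | 1
1 | 1 | 1 | 0 | 1
1 | 1 | 1 | 1 | 1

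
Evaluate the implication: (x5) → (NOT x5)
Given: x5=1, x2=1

Antecedent (x5) = 1; consequent (NOT x5) = 0.
1 → 0 = 0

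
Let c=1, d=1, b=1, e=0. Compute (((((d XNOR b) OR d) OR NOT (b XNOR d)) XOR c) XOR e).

Substituting: (((((1 XNOR 1) OR 1) OR NOT (1 XNOR 1)) XOR 1) XOR 0)
= 0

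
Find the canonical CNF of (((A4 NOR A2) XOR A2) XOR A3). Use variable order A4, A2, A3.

(A4 OR A2 OR NOT A3) AND (A4 OR NOT A2 OR NOT A3) AND (NOT A4 OR A2 OR A3) AND (NOT A4 OR NOT A2 OR NOT A3)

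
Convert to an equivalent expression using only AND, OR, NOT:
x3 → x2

NOT x3 OR x2
(Implication elimination: A → B = NOT A OR B)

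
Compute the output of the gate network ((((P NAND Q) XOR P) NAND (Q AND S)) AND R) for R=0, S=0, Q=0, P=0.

Substituting: ((((0 NAND 0) XOR 0) NAND (0 AND 0)) AND 0)
= 0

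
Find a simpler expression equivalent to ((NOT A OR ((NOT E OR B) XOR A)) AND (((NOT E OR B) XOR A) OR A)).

By distribution ((E OR v) AND (E OR NOT v) = E):
= ((NOT E OR B) XOR A)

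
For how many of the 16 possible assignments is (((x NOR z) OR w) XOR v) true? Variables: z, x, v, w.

Satisfying assignments: (0,0,0,0), (0,0,0,1), (0,1,0,1), (0,1,1,0), (1,0,0,1), (1,0,1,0), (1,1,0,1), (1,1,1,0)
Count: 8 out of 16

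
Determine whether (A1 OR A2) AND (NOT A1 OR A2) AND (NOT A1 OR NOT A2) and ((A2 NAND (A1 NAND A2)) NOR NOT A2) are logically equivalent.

Yes, they are equivalent — the two output columns agree on all 4 assignments:
A1 | A2 | Expression 1 | Expression 2
-------------------------------------
0 | 0 | 0 | 0
0 | 1 | 1 | 1
1 | 0 | 0 | 0
1 | 1 | 0 | 0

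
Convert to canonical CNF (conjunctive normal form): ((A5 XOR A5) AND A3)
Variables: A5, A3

(A5 OR A3) AND (A5 OR NOT A3) AND (NOT A5 OR A3) AND (NOT A5 OR NOT A3)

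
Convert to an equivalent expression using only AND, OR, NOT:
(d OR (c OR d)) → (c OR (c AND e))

NOT (d OR (c OR d)) OR (c OR (c AND e))
(Implication elimination: A → B = NOT A OR B)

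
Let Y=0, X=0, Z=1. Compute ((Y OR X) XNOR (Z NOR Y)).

Substituting: ((0 OR 0) XNOR (1 NOR 0))
= 1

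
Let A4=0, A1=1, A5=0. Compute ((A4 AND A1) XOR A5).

Substituting: ((0 AND 1) XOR 0)
= 0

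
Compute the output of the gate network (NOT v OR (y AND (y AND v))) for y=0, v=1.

Substituting: (NOT 1 OR (0 AND (0 AND 1)))
= 0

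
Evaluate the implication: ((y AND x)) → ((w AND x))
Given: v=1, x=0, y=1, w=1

Antecedent ((y AND x)) = 0; consequent ((w AND x)) = 0.
0 → 0 = 1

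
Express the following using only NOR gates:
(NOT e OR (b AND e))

(((e NOR e) NOR ((b NOR b) NOR (e NOR e))) NOR ((e NOR e) NOR ((b NOR b) NOR (e NOR e))))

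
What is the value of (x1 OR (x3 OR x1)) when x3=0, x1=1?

Substituting: (1 OR (0 OR 1))
= 1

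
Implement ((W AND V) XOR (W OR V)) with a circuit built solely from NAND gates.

((((W NAND V) NAND (W NAND V)) NAND (((W NAND V) NAND (W NAND V)) NAND ((W NAND W) NAND (V NAND V)))) NAND (((W NAND W) NAND (V NAND V)) NAND (((W NAND V) NAND (W NAND V)) NAND ((W NAND W) NAND (V NAND V)))))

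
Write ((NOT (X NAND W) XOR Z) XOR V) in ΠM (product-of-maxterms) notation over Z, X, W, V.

ΠM(0, 2, 4, 7, 9, 11, 13, 14) = (Z OR X OR W OR V) AND (Z OR X OR NOT W OR V) AND (Z OR NOT X OR W OR V) AND (Z OR NOT X OR NOT W OR NOT V) AND (NOT Z OR X OR W OR NOT V) AND (NOT Z OR X OR NOT W OR NOT V) AND (NOT Z OR NOT X OR W OR NOT V) AND (NOT Z OR NOT X OR NOT W OR V)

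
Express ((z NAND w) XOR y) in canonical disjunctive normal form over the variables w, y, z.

(NOT w AND NOT y AND NOT z) OR (NOT w AND NOT y AND z) OR (w AND NOT y AND NOT z) OR (w AND y AND z)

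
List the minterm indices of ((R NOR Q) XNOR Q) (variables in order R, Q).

Σm(2) = (R AND NOT Q)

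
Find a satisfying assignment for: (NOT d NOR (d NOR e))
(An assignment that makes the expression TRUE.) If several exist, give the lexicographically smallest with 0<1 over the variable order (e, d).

e=0, d=1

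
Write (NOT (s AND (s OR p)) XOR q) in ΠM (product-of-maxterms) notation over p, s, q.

ΠM(1, 2, 5, 6) = (p OR s OR NOT q) AND (p OR NOT s OR q) AND (NOT p OR s OR NOT q) AND (NOT p OR NOT s OR q)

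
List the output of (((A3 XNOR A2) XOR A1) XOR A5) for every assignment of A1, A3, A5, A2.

A1 | A3 | A5 | A2 | Output
--------------------------
0 | 0 | 0 | 0 | 1
0 | 0 | 0 | 1 | 0
0 | 0 | 1 | 0 | 0
0 | 0 | 1 | 1 | 1
0 | 1 | 0 | 0 | 0
0 | 1 | 0 | 1 | 1
0 | 1 | 1 | 0 | 1
0 | 1 | 1 | 1 | 0
1 | 0 | 0 | 0 | 0
1 | 0 | 0 | 1 | 1
1 | 0 | 1 | 0 | 1
1 | 0 | 1 | 1 | 0
1 | 1 | 0 | 0 | 1
1 | 1 | 0 | 1 | 0
1 | 1 | 1 | 0 | 0
1 | 1 | 1 | 1 | 1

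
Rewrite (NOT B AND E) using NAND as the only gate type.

(((B NAND B) NAND E) NAND ((B NAND B) NAND E))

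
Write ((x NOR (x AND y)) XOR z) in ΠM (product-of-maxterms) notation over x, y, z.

ΠM(1, 3, 4, 6) = (x OR y OR NOT z) AND (x OR NOT y OR NOT z) AND (NOT x OR y OR z) AND (NOT x OR NOT y OR z)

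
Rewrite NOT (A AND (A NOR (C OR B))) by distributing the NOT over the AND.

NOT A OR NOT (A NOR (C OR B))
De Morgan's: NOT(AND of terms) = OR of negations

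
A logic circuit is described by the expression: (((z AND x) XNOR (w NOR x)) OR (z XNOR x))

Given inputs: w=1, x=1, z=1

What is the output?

Substituting: (((1 AND 1) XNOR (1 NOR 1)) OR (1 XNOR 1))
= 1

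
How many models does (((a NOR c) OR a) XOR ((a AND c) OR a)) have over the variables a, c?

Satisfying assignments: (0,0)
Count: 1 out of 4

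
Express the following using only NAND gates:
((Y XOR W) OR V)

((((Y NAND (Y NAND W)) NAND (W NAND (Y NAND W))) NAND ((Y NAND (Y NAND W)) NAND (W NAND (Y NAND W)))) NAND (V NAND V))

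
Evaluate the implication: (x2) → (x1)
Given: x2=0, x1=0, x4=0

Antecedent (x2) = 0; consequent (x1) = 0.
0 → 0 = 1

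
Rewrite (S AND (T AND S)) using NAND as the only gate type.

((S NAND ((T NAND S) NAND (T NAND S))) NAND (S NAND ((T NAND S) NAND (T NAND S))))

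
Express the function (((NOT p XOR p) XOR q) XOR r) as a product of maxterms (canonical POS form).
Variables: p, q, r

ΠM(1, 2, 5, 6) = (p OR q OR NOT r) AND (p OR NOT q OR r) AND (NOT p OR q OR NOT r) AND (NOT p OR NOT q OR r)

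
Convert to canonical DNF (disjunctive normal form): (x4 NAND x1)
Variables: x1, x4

(NOT x1 AND NOT x4) OR (NOT x1 AND x4) OR (x1 AND NOT x4)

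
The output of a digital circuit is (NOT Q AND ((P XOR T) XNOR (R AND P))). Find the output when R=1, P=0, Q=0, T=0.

Substituting: (NOT 0 AND ((0 XOR 0) XNOR (1 AND 0)))
= 1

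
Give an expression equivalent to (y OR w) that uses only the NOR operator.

((y NOR w) NOR (y NOR w))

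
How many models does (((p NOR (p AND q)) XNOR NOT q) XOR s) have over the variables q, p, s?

Satisfying assignments: (0,0,0), (0,1,1), (1,0,1), (1,1,0)
Count: 4 out of 8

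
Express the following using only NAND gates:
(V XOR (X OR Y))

((V NAND (V NAND ((X NAND X) NAND (Y NAND Y)))) NAND (((X NAND X) NAND (Y NAND Y)) NAND (V NAND ((X NAND X) NAND (Y NAND Y)))))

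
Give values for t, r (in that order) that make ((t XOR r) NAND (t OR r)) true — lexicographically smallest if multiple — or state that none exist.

t=0, r=0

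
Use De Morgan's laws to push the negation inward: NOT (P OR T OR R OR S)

NOT P AND NOT T AND NOT R AND NOT S
De Morgan's: NOT(OR of terms) = AND of negations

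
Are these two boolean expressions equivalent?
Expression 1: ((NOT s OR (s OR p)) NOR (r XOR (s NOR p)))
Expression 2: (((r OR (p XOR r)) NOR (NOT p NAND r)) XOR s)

No. Counterexample: with s=1, p=0, r=0, Expression 1 = 0 but Expression 2 = 1.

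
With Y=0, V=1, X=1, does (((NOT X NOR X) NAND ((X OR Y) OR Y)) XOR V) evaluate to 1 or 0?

Substituting: (((NOT 1 NOR 1) NAND ((1 OR 0) OR 0)) XOR 1)
= 0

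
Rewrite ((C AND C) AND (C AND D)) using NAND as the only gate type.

((((C NAND C) NAND (C NAND C)) NAND ((C NAND D) NAND (C NAND D))) NAND (((C NAND C) NAND (C NAND C)) NAND ((C NAND D) NAND (C NAND D))))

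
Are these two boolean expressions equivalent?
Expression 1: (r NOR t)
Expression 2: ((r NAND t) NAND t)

No. Counterexample: with t=0, r=1, Expression 1 = 0 but Expression 2 = 1.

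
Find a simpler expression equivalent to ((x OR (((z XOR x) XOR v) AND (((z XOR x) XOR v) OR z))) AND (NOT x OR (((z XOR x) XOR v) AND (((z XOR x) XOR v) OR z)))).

By distribution ((E OR v) AND (E OR NOT v) = E) then absorption (E AND (E OR v) = E):
= ((z XOR x) XOR v)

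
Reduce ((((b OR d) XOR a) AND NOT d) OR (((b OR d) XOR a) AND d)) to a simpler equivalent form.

By distribution ((E AND v) OR (E AND NOT v) = E):
= ((b OR d) XOR a)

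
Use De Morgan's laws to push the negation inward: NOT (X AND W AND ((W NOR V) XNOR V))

NOT X OR NOT W OR NOT ((W NOR V) XNOR V)
De Morgan's: NOT(AND of terms) = OR of negations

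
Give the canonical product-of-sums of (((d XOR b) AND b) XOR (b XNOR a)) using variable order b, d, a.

ΠM(1, 3, 5, 6) = (b OR d OR NOT a) AND (b OR NOT d OR NOT a) AND (NOT b OR d OR NOT a) AND (NOT b OR NOT d OR a)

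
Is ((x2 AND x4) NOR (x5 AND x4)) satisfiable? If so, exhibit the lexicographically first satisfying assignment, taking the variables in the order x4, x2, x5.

x4=0, x2=0, x5=0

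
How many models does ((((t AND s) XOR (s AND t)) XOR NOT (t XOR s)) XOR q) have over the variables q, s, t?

Satisfying assignments: (0,0,0), (0,1,1), (1,0,1), (1,1,0)
Count: 4 out of 8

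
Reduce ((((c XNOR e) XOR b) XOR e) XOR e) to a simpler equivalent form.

By XOR self-cancellation ((E XOR v) XOR v = E):
= ((c XNOR e) XOR b)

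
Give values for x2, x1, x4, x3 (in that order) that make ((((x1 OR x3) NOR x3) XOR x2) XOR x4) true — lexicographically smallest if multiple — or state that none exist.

x2=0, x1=0, x4=0, x3=0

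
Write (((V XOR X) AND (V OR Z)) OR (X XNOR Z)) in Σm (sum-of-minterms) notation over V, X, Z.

Σm(0, 3, 4, 5, 7) = (NOT V AND NOT X AND NOT Z) OR (NOT V AND X AND Z) OR (V AND NOT X AND NOT Z) OR (V AND NOT X AND Z) OR (V AND X AND Z)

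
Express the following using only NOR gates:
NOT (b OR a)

(((b NOR a) NOR (b NOR a)) NOR ((b NOR a) NOR (b NOR a)))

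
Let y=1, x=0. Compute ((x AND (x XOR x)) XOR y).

Substituting: ((0 AND (0 XOR 0)) XOR 1)
= 1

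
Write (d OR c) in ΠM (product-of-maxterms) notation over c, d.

ΠM(0) = (c OR d)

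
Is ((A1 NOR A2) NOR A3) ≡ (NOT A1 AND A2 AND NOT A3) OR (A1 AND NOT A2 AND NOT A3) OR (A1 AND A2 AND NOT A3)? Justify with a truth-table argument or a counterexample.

Yes, they are equivalent — the two output columns agree on all 8 assignments:
A1 | A2 | A3 | Expression 1 | Expression 2
------------------------------------------
0 | 0 | 0 | 0 | 0
0 | 0 | 1 | 0 | 0
0 | 1 | 0 | 1 | 1
0 | 1 | 1 | 0 | 0
1 | 0 | 0 | 1 | 1
1 | 0 | 1 | 0 | 0
1 | 1 | 0 | 1 | 1
1 | 1 | 1 | 0 | 0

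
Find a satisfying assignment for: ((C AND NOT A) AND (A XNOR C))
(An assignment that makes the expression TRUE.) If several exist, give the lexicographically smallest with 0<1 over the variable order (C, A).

UNSATISFIABLE - no assignment makes this expression true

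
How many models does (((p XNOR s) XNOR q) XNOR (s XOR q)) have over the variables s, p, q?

Satisfying assignments: (0,0,0), (0,0,1), (1,0,0), (1,0,1)
Count: 4 out of 8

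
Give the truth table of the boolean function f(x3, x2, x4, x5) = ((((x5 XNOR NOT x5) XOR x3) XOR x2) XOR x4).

x3 | x2 | x4 | x5 | Output
--------------------------
0 | 0 | 0 | 0 | 0
0 | 0 | 0 | 1 | 0
0 | 0 | 1 | 0 | 1
0 | 0 | 1 | 1 | 1
0 | 1 | 0 | 0 | 1
0 | 1 | 0 | 1 | 1
0 | 1 | 1 | 0 | 0
0 | 1 | 1 | 1 | 0
1 | 0 | 0 | 0 | 1
1 | 0 | 0 | 1 | 1
1 | 0 | 1 | 0 | 0
1 | 0 | 1 | 1 | 0
1 | 1 | 0 | 0 | 0
1 | 1 | 0 | 1 | 0
1 | 1 | 1 | 0 | 1
1 | 1 | 1 | 1 | 1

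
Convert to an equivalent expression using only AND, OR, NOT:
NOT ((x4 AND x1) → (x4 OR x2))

(x4 AND x1) AND NOT (x4 OR x2)
(Negated implication: NOT(A → B) = A AND NOT B)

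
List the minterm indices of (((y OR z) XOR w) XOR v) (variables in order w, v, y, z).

Σm(1, 2, 3, 4, 8, 13, 14, 15) = (NOT w AND NOT v AND NOT y AND z) OR (NOT w AND NOT v AND y AND NOT z) OR (NOT w AND NOT v AND y AND z) OR (NOT w AND v AND NOT y AND NOT z) OR (w AND NOT v AND NOT y AND NOT z) OR (w AND v AND NOT y AND z) OR (w AND v AND y AND NOT z) OR (w AND v AND y AND z)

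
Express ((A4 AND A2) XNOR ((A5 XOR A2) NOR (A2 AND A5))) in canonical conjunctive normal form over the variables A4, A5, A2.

(A4 OR A5 OR A2) AND (NOT A4 OR A5 OR A2) AND (NOT A4 OR A5 OR NOT A2) AND (NOT A4 OR NOT A5 OR NOT A2)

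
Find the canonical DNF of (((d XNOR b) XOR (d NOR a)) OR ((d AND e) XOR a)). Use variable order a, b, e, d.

(NOT a AND NOT b AND e AND d) OR (NOT a AND b AND NOT e AND NOT d) OR (NOT a AND b AND NOT e AND d) OR (NOT a AND b AND e AND NOT d) OR (NOT a AND b AND e AND d) OR (a AND NOT b AND NOT e AND NOT d) OR (a AND NOT b AND NOT e AND d) OR (a AND NOT b AND e AND NOT d) OR (a AND b AND NOT e AND NOT d) OR (a AND b AND NOT e AND d) OR (a AND b AND e AND NOT d) OR (a AND b AND e AND d)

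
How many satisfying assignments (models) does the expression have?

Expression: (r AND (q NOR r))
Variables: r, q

No assignment satisfies the expression.
Count: 0 out of 4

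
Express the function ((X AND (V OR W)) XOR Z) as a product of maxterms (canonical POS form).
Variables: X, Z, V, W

ΠM(0, 1, 2, 3, 8, 13, 14, 15) = (X OR Z OR V OR W) AND (X OR Z OR V OR NOT W) AND (X OR Z OR NOT V OR W) AND (X OR Z OR NOT V OR NOT W) AND (NOT X OR Z OR V OR W) AND (NOT X OR NOT Z OR V OR NOT W) AND (NOT X OR NOT Z OR NOT V OR W) AND (NOT X OR NOT Z OR NOT V OR NOT W)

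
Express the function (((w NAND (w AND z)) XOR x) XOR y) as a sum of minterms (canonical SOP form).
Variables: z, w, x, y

Σm(0, 3, 4, 7, 8, 11, 13, 14) = (NOT z AND NOT w AND NOT x AND NOT y) OR (NOT z AND NOT w AND x AND y) OR (NOT z AND w AND NOT x AND NOT y) OR (NOT z AND w AND x AND y) OR (z AND NOT w AND NOT x AND NOT y) OR (z AND NOT w AND x AND y) OR (z AND w AND NOT x AND y) OR (z AND w AND x AND NOT y)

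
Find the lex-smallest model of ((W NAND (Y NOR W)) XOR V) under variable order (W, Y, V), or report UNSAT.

W=0, Y=0, V=0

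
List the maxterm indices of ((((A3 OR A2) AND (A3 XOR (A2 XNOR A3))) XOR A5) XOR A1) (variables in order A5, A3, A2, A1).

ΠM(0, 2, 5, 6, 9, 11, 12, 15) = (A5 OR A3 OR A2 OR A1) AND (A5 OR A3 OR NOT A2 OR A1) AND (A5 OR NOT A3 OR A2 OR NOT A1) AND (A5 OR NOT A3 OR NOT A2 OR A1) AND (NOT A5 OR A3 OR A2 OR NOT A1) AND (NOT A5 OR A3 OR NOT A2 OR NOT A1) AND (NOT A5 OR NOT A3 OR A2 OR A1) AND (NOT A5 OR NOT A3 OR NOT A2 OR NOT A1)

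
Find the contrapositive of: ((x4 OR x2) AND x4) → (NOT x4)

Contrapositive: x4 → NOT ((x4 OR x2) AND x4)
Note: A statement and its contrapositive are logically equivalent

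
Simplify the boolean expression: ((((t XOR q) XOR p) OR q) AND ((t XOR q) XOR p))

By absorption (E AND (E OR v) = E):
= ((t XOR q) XOR p)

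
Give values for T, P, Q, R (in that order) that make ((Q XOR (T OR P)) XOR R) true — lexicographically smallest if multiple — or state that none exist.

T=0, P=0, Q=0, R=1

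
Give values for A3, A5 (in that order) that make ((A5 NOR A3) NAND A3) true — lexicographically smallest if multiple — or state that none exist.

A3=0, A5=0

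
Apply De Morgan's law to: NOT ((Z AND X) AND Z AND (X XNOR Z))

NOT (Z AND X) OR NOT Z OR NOT (X XNOR Z)
De Morgan's: NOT(AND of terms) = OR of negations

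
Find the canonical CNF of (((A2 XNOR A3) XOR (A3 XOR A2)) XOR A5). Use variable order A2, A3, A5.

(A2 OR A3 OR NOT A5) AND (A2 OR NOT A3 OR NOT A5) AND (NOT A2 OR A3 OR NOT A5) AND (NOT A2 OR NOT A3 OR NOT A5)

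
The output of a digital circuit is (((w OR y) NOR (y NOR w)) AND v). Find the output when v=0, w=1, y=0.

Substituting: (((1 OR 0) NOR (0 NOR 1)) AND 0)
= 0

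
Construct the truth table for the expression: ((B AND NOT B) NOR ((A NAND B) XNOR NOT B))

B | A | Output
--------------
0 | 0 | 0
0 | 1 | 0
1 | 0 | 1
1 | 1 | 0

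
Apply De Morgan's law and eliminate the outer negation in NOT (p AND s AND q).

NOT p OR NOT s OR NOT q
De Morgan's: NOT(AND of terms) = OR of negations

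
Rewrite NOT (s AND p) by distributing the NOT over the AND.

NOT s OR NOT p
De Morgan's: NOT(AND of terms) = OR of negations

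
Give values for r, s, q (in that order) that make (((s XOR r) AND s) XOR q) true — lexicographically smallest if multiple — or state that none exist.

r=0, s=0, q=1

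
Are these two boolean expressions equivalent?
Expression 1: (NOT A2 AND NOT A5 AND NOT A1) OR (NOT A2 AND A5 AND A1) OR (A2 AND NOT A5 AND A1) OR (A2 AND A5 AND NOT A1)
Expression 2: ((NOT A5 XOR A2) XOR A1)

Yes, they are equivalent — the two output columns agree on all 8 assignments:
A2 | A5 | A1 | Expression 1 | Expression 2
------------------------------------------
0 | 0 | 0 | 1 | 1
0 | 0 | 1 | 0 | 0
0 | 1 | 0 | 0 | 0
0 | 1 | 1 | 1 | 1
1 | 0 | 0 | 0 | 0
1 | 0 | 1 | 1 | 1
1 | 1 | 0 | 1 | 1
1 | 1 | 1 | 0 | 0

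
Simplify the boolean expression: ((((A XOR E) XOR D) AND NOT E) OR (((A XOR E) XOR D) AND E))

By distribution ((E AND v) OR (E AND NOT v) = E):
= ((A XOR E) XOR D)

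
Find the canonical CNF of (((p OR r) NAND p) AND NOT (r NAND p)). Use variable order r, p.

(r OR p) AND (r OR NOT p) AND (NOT r OR p) AND (NOT r OR NOT p)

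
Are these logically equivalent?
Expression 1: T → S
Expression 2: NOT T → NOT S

No, Inverse is not equivalent to original (counterexample: S=0, T=1)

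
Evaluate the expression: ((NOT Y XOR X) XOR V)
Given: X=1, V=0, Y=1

Substituting: ((NOT 1 XOR 1) XOR 0)
= 1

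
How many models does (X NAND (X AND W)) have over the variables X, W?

Satisfying assignments: (0,0), (0,1), (1,0)
Count: 3 out of 4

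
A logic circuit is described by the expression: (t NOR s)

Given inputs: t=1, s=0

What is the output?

Substituting: (1 NOR 0)
= 0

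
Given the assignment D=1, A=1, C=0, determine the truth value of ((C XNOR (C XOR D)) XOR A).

Substituting: ((0 XNOR (0 XOR 1)) XOR 1)
= 1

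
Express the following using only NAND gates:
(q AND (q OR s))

((q NAND ((q NAND q) NAND (s NAND s))) NAND (q NAND ((q NAND q) NAND (s NAND s))))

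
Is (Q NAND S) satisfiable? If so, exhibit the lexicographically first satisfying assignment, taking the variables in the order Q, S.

Q=0, S=0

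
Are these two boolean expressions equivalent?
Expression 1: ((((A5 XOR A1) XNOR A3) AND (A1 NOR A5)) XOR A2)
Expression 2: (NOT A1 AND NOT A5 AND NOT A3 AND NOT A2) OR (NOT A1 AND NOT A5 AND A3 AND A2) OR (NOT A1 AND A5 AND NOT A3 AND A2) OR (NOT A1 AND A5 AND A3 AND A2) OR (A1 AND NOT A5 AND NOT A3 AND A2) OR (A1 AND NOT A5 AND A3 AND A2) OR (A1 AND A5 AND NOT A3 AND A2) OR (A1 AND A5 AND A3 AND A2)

Yes, they are equivalent — the two output columns agree on all 16 assignments:
A1 | A5 | A3 | A2 | Expression 1 | Expression 2
-----------------------------------------------
0 | 0 | 0 | 0 | 1 | 1
0 | 0 | 0 | 1 | 0 | 0
0 | 0 | 1 | 0 | 0 | 0
0 | 0 | 1 | 1 | 1 | 1
0 | 1 | 0 | 0 | 0 | 0
0 | 1 | 0 | 1 | 1 | 1
0 | 1 | 1 | 0 | 0 | 0
0 | 1 | 1 | 1 | 1 | 1
1 | 0 | 0 | 0 | 0 | 0
1 | 0 | 0 | 1 | 1 | 1
1 | 0 | 1 | 0 | 0 | 0
1 | 0 | 1 | 1 | 1 | 1
1 | 1 | 0 | 0 | 0 | 0
1 | 1 | 0 | 1 | 1 | 1
1 | 1 | 1 | 0 | 0 | 0
1 | 1 | 1 | 1 | 1 | 1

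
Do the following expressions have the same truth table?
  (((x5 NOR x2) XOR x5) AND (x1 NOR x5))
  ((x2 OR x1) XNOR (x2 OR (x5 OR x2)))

No. Counterexample: with x5=0, x1=0, x2=1, Expression 1 = 0 but Expression 2 = 1.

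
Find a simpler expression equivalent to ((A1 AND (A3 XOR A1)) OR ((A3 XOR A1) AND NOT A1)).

By distribution ((E AND v) OR (E AND NOT v) = E):
= (A3 XOR A1)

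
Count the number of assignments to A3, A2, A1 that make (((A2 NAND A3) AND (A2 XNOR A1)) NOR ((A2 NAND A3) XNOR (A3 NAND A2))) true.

No assignment satisfies the expression.
Count: 0 out of 8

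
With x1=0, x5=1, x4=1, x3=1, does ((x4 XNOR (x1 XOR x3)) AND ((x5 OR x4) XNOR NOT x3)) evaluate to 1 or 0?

Substituting: ((1 XNOR (0 XOR 1)) AND ((1 OR 1) XNOR NOT 1))
= 0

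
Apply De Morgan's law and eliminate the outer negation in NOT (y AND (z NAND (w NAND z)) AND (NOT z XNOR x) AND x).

NOT y OR NOT (z NAND (w NAND z)) OR NOT (NOT z XNOR x) OR NOT x
De Morgan's: NOT(AND of terms) = OR of negations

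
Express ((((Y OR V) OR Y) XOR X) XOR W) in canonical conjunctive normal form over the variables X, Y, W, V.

(X OR Y OR W OR V) AND (X OR Y OR NOT W OR NOT V) AND (X OR NOT Y OR NOT W OR V) AND (X OR NOT Y OR NOT W OR NOT V) AND (NOT X OR Y OR W OR NOT V) AND (NOT X OR Y OR NOT W OR V) AND (NOT X OR NOT Y OR W OR V) AND (NOT X OR NOT Y OR W OR NOT V)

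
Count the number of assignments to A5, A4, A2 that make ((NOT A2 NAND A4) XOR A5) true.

Satisfying assignments: (0,0,0), (0,0,1), (0,1,1), (1,1,0)
Count: 4 out of 8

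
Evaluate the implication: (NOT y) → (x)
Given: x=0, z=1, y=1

Antecedent (NOT y) = 0; consequent (x) = 0.
0 → 0 = 1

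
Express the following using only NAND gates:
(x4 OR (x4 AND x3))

((x4 NAND x4) NAND (((x4 NAND x3) NAND (x4 NAND x3)) NAND ((x4 NAND x3) NAND (x4 NAND x3))))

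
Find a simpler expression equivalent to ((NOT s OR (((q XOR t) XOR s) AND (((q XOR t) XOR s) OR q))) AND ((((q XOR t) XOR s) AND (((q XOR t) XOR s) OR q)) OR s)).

By distribution ((E OR v) AND (E OR NOT v) = E) then absorption (E AND (E OR v) = E):
= ((q XOR t) XOR s)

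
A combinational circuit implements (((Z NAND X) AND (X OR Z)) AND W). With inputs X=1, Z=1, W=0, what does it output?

Substituting: (((1 NAND 1) AND (1 OR 1)) AND 0)
= 0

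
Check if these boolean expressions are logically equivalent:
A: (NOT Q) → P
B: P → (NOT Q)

No, Converse is not equivalent to original (counterexample: Q=0, P=0)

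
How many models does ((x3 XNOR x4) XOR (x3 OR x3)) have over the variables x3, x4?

Satisfying assignments: (0,0), (1,0)
Count: 2 out of 4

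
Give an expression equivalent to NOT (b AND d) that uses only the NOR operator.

(((b NOR b) NOR (d NOR d)) NOR ((b NOR b) NOR (d NOR d)))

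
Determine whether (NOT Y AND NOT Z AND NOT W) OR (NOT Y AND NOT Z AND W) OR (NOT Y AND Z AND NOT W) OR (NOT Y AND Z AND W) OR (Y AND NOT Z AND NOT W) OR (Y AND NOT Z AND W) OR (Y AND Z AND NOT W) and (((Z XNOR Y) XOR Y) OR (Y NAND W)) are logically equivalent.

Yes, they are equivalent — the two output columns agree on all 8 assignments:
Y | Z | W | Expression 1 | Expression 2
---------------------------------------
0 | 0 | 0 | 1 | 1
0 | 0 | 1 | 1 | 1
0 | 1 | 0 | 1 | 1
0 | 1 | 1 | 1 | 1
1 | 0 | 0 | 1 | 1
1 | 0 | 1 | 1 | 1
1 | 1 | 0 | 1 | 1
1 | 1 | 1 | 0 | 0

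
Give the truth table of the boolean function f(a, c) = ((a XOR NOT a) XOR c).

a | c | Output
--------------
0 | 0 | 1
0 | 1 | 0
1 | 0 | 1
1 | 1 | 0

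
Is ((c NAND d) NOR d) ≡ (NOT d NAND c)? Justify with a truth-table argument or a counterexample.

No. Counterexample: with d=0, c=0, Expression 1 = 0 but Expression 2 = 1.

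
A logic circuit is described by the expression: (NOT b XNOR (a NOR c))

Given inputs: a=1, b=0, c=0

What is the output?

Substituting: (NOT 0 XNOR (1 NOR 0))
= 0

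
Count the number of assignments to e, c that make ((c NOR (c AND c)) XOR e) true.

Satisfying assignments: (0,0), (1,1)
Count: 2 out of 4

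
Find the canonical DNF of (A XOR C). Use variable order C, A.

(NOT C AND A) OR (C AND NOT A)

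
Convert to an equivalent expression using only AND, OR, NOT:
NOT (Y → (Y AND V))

Y AND NOT (Y AND V)
(Negated implication: NOT(A → B) = A AND NOT B)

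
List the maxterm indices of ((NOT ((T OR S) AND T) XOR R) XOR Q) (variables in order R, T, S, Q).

ΠM(1, 3, 4, 6, 8, 10, 13, 15) = (R OR T OR S OR NOT Q) AND (R OR T OR NOT S OR NOT Q) AND (R OR NOT T OR S OR Q) AND (R OR NOT T OR NOT S OR Q) AND (NOT R OR T OR S OR Q) AND (NOT R OR T OR NOT S OR Q) AND (NOT R OR NOT T OR S OR NOT Q) AND (NOT R OR NOT T OR NOT S OR NOT Q)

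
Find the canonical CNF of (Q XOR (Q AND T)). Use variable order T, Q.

(T OR Q) AND (NOT T OR Q) AND (NOT T OR NOT Q)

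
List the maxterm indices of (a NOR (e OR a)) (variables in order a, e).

ΠM(1, 2, 3) = (a OR NOT e) AND (NOT a OR e) AND (NOT a OR NOT e)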